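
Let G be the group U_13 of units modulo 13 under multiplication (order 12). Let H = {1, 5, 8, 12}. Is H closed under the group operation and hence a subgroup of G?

Yes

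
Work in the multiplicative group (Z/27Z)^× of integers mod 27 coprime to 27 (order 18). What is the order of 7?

9

Compute successive powers of 7 mod 27: 7, 22, 19, 25, 13, 10, 16, 4, …; 7^9 ≡ 1 (mod 27).
So |⟨7⟩| = 9.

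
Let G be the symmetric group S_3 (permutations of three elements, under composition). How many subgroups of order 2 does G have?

3

|G| = 6 and 2 | 6, so subgroups of order 2 are possible by Lagrange.
The subgroups of order 2 are: {e, (1 2)}; {e, (1 3)}; {e, (2 3)}.
So G has 3 subgroups of order 2.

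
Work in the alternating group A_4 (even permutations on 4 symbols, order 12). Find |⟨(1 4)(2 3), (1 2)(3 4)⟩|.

4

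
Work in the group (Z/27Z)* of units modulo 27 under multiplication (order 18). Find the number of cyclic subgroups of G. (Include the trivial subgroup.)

Each element a generates a cyclic subgroup ⟨a⟩; distinct elements may generate the same one (a cyclic group of order d has φ(d) generators).
Cyclic subgroups by order — order 1: 1; order 2: 1; order 3: 1; order 6: 1; order 9: 1; order 18: 1.
Total: 6.

6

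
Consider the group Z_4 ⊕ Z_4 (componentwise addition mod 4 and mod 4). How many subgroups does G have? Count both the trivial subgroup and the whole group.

15

|G| = 16, so by Lagrange every subgroup order divides 16. Divisors: 1, 2, 4, 8, 16.
Subgroups by order — order 1: 1; order 2: 3; order 4: 7; order 8: 3; order 16: 1.
Total: 1 + 3 + 7 + 3 + 1 = 15.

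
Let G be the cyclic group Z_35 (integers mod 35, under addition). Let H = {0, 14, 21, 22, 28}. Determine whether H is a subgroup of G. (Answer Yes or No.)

No

22 ∈ H but its inverse 13 ∉ H, so H is not a subgroup.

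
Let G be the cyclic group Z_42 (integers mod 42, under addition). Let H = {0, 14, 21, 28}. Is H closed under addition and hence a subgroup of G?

|H| = 4 does not divide |G| = 42, so by Lagrange H is not a subgroup.

No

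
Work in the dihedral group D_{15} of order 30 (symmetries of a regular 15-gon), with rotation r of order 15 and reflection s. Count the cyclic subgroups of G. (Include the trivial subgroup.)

A cyclic subgroup of order d is generated by each of its φ(d) elements of order d, so the cyclic subgroups of order d number (#elements of order d)/φ(d).
Cyclic subgroups by order — order 1: 1; order 2: 15; order 3: 1; order 5: 1; order 15: 1.
Total: 19.

19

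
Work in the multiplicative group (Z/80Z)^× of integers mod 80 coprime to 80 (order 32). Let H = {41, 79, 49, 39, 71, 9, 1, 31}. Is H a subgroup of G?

Yes

|H| = 8 divides |G| = 32, consistent with Lagrange.
H contains the identity, every element's inverse is in H, and H is closed under ·: it is a subgroup.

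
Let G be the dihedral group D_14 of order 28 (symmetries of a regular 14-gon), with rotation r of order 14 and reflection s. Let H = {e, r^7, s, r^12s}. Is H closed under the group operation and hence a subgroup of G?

No

Closure fails: s · r^12s = r^2 ∉ H. So H is not a subgroup.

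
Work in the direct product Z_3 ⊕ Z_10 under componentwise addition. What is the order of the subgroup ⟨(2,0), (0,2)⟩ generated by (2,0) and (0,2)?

|⟨(2,0)⟩| = 3 and |⟨(0,2)⟩| = 5, so |H| is a multiple of lcm(3, 5) = 15 and divides |G| = 30.
Closing under the operation: H = {(0,0), (0,2), (0,4), (0,6), (0,8), (1,0), (1,2), (1,4), (1,6), (1,8), (2,0), (2,2), (2,4), (2,6), (2,8)}, so |H| = 15.

15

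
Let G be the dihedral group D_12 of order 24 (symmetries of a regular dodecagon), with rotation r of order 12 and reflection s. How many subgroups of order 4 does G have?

7

|G| = 24 and 4 | 24, so subgroups of order 4 are possible by Lagrange.
The subgroups of order 4 are: {e, r^6, r^4s, r^10s}; {e, r^6, r^5s, r^11s}; {e, r^6, r^2s, r^8s}; {e, r^3, r^6, r^9}; … (7 in all).
So G has 7 subgroups of order 4.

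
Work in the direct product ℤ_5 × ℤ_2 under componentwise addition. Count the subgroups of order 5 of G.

1

|G| = 10 and 5 | 10, so subgroups of order 5 are possible by Lagrange.
The subgroups of order 5 are: {(0,0), (1,0), (2,0), (3,0), (4,0)}.
So G has 1 subgroup of order 5.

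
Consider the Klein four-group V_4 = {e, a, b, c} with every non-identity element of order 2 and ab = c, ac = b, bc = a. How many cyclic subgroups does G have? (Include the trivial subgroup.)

Each element a generates a cyclic subgroup ⟨a⟩; distinct elements may generate the same one (a cyclic group of order d has φ(d) generators).
Cyclic subgroups by order — order 1: 1; order 2: 3.
Total: 4.

4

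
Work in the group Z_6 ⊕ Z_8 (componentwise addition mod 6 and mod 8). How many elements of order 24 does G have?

An element (a,b) has order lcm(ord(a), ord(b)); count pairs with lcm equal to 24.
Enumerating gives 16 such elements.

16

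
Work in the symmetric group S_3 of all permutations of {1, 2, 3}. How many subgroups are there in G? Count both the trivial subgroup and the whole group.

6

|G| = 6, so by Lagrange every subgroup order divides 6. Divisors: 1, 2, 3, 6.
Subgroups by order — order 1: 1; order 2: 3; order 3: 1; order 6: 1.
Total: 1 + 3 + 1 + 1 = 6.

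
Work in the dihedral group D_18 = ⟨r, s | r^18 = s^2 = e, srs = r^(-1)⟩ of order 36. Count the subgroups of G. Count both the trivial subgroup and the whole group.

45

|G| = 36, so by Lagrange every subgroup order divides 36. Divisors: 1, 2, 3, 4, 6, 9, 12, 18, 36.
Subgroups by order — order 1: 1; order 2: 19; order 3: 1; order 4: 9; order 6: 7; order 9: 1; order 12: 3; order 18: 3; order 36: 1.
Total: 1 + 19 + 1 + 9 + 7 + 1 + 3 + 3 + 1 = 45.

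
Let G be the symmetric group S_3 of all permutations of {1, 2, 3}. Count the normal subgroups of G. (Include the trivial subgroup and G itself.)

G has 6 subgroups. Checking conjugation-invariance by order — order 1: 1/1 normal; order 2: 0/3 normal; order 3: 1/1 normal; order 6: 1/1 normal.
Total normal subgroups: 3.

3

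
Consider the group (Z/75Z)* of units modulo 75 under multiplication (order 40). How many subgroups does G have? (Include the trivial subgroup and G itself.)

16

|G| = 40, so by Lagrange every subgroup order divides 40. Divisors: 1, 2, 4, 5, 8, 10, 20, 40.
Subgroups by order — order 1: 1; order 2: 3; order 4: 3; order 5: 1; order 8: 1; order 10: 3; order 20: 3; order 40: 1.
Total: 1 + 3 + 3 + 1 + 1 + 3 + 3 + 1 = 16.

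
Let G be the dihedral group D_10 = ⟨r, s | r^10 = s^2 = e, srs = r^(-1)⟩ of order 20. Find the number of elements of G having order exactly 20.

No element of G has order 20 (even though 20 | 20).

0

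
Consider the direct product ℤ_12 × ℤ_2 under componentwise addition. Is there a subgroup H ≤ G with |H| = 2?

Yes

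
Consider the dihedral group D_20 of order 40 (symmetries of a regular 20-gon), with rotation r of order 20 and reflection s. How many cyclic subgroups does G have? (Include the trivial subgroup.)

Group the elements of G by the cyclic subgroup they generate; each cyclic subgroup of order d accounts for φ(d) elements.
Cyclic subgroups by order — order 1: 1; order 2: 21; order 4: 1; order 5: 1; order 10: 1; order 20: 1.
Total: 26.

26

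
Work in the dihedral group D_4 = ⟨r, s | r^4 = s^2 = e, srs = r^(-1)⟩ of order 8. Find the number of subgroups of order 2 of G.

|G| = 8 and 2 | 8, so subgroups of order 2 are possible by Lagrange.
The subgroups of order 2 are: {e, r^2}; {e, r^2s}; {e, r^3s}; {e, rs}; … (5 in all).
So G has 5 subgroups of order 2.

5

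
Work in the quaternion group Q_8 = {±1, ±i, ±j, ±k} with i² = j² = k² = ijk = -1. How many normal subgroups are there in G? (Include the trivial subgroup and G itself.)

6

G has 6 subgroups. Checking conjugation-invariance by order — order 1: 1/1 normal; order 2: 1/1 normal; order 4: 3/3 normal; order 8: 1/1 normal.
Total normal subgroups: 6.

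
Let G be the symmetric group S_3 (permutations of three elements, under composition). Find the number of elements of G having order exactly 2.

The elements of order 2 are: (2 3), (1 2), (1 3).
That's 3.

3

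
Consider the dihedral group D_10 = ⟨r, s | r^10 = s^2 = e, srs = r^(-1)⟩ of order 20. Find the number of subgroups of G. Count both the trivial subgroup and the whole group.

|G| = 20, so by Lagrange every subgroup order divides 20. Divisors: 1, 2, 4, 5, 10, 20.
Subgroups by order — order 1: 1; order 2: 11; order 4: 5; order 5: 1; order 10: 3; order 20: 1.
Total: 1 + 11 + 5 + 1 + 3 + 1 = 22.

22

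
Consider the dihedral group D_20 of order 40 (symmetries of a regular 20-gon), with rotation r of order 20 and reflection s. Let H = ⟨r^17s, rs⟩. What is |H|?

10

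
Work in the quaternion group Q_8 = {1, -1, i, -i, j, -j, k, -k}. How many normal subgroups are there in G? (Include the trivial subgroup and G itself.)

6

G has 6 subgroups. Checking conjugation-invariance by order — order 1: 1/1 normal; order 2: 1/1 normal; order 4: 3/3 normal; order 8: 1/1 normal.
Total normal subgroups: 6.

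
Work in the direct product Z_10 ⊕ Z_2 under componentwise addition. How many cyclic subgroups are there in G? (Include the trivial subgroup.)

8

Group the elements of G by the cyclic subgroup they generate; each cyclic subgroup of order d accounts for φ(d) elements.
Cyclic subgroups by order — order 1: 1; order 2: 3; order 5: 1; order 10: 3.
Total: 8.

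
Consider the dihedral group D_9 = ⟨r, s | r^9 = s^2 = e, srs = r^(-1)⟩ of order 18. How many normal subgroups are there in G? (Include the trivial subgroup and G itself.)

G has 16 subgroups. Checking conjugation-invariance by order — order 1: 1/1 normal; order 2: 0/9 normal; order 3: 1/1 normal; order 6: 0/3 normal; order 9: 1/1 normal; order 18: 1/1 normal.
Total normal subgroups: 4.

4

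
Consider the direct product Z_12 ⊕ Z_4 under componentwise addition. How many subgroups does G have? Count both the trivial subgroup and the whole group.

|G| = 48, so by Lagrange every subgroup order divides 48. Divisors: 1, 2, 3, 4, 6, 8, 12, 16, 24, 48.
Subgroups by order — order 1: 1; order 2: 3; order 3: 1; order 4: 7; order 6: 3; order 8: 3; order 12: 7; order 16: 1; order 24: 3; order 48: 1.
Total: 1 + 3 + 1 + 7 + 3 + 3 + 7 + 1 + 3 + 1 = 30.

30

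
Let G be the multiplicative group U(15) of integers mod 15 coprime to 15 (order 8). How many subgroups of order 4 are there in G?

3

|G| = 8 and 4 | 8, so subgroups of order 4 are possible by Lagrange.
The subgroups of order 4 are: {1, 4, 11, 14}; {1, 4, 7, 13}; {1, 2, 4, 8}.
So G has 3 subgroups of order 4.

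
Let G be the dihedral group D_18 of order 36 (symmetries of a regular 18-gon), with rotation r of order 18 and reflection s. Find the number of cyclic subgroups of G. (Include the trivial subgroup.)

Each element a generates a cyclic subgroup ⟨a⟩; distinct elements may generate the same one (a cyclic group of order d has φ(d) generators).
Cyclic subgroups by order — order 1: 1; order 2: 19; order 3: 1; order 6: 1; order 9: 1; order 18: 1.
Total: 24.

24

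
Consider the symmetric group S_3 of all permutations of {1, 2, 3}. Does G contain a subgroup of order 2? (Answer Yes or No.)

2 | 6. A subgroup of order 2 is {e, (1 2)}.

Yes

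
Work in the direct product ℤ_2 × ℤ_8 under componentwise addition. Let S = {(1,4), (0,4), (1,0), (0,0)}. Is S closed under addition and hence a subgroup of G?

Yes

|S| = 4 divides |G| = 16, consistent with Lagrange.
S contains the identity, every element's inverse is in S, and S is closed under +: it is a subgroup.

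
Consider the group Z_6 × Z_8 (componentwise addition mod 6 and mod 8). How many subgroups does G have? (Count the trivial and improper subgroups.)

|G| = 48, so by Lagrange every subgroup order divides 48. Divisors: 1, 2, 3, 4, 6, 8, 12, 16, 24, 48.
Subgroups by order — order 1: 1; order 2: 3; order 3: 1; order 4: 3; order 6: 3; order 8: 3; order 12: 3; order 16: 1; order 24: 3; order 48: 1.
Total: 1 + 3 + 1 + 3 + 3 + 3 + 3 + 1 + 3 + 1 = 22.

22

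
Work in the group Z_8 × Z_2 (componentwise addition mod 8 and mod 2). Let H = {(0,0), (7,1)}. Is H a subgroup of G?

(7,1) ∈ H but its inverse (1,1) ∉ H, so H is not a subgroup.

No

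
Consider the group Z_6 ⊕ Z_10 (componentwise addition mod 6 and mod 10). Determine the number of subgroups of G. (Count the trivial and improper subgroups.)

|G| = 60, so by Lagrange every subgroup order divides 60. Divisors: 1, 2, 3, 4, 5, 6, 10, 12, 15, 20, 30, 60.
Subgroups by order — order 1: 1; order 2: 3; order 3: 1; order 4: 1; order 5: 1; order 6: 3; order 10: 3; order 12: 1; order 15: 1; order 20: 1; order 30: 3; order 60: 1.
Total: 1 + 3 + 1 + 1 + 1 + 3 + 3 + 1 + 1 + 1 + 3 + 1 = 20.

20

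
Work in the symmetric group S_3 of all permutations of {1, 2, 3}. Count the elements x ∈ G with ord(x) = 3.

The elements of order 3 are: (1 2 3), (1 3 2).
That's 2.

2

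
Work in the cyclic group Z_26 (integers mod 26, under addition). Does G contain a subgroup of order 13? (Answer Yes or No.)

Yes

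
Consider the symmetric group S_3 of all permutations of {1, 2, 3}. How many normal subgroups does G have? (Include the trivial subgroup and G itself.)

3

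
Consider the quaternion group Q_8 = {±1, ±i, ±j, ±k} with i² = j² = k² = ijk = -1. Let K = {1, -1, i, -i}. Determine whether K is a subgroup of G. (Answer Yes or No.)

Yes

|K| = 4 divides |G| = 8, consistent with Lagrange.
K contains the identity, every element's inverse is in K, and K is closed under ·: it is a subgroup.
In fact K = ⟨-i⟩.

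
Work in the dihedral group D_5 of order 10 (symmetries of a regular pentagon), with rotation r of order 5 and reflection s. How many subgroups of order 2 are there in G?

5

|G| = 10 and 2 | 10, so subgroups of order 2 are possible by Lagrange.
The subgroups of order 2 are: {e, r^2s}; {e, r^3s}; {e, r^4s}; {e, rs}; … (5 in all).
So G has 5 subgroups of order 2.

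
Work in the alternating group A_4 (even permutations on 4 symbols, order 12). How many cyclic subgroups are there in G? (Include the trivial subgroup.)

8

Group the elements of G by the cyclic subgroup they generate; each cyclic subgroup of order d accounts for φ(d) elements.
Cyclic subgroups by order — order 1: 1; order 2: 3; order 3: 4.
Total: 8.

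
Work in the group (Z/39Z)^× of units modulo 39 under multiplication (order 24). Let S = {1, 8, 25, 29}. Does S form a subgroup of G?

8 ∈ S but its inverse 5 ∉ S, so S is not a subgroup.

No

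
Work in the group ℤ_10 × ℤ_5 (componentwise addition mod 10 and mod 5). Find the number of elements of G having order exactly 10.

An element (a,b) has order lcm(ord(a), ord(b)); count pairs with lcm equal to 10.
Enumerating gives 24 such elements.

24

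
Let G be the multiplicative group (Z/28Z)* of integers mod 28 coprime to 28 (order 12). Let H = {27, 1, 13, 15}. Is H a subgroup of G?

|H| = 4 divides |G| = 12, consistent with Lagrange.
H contains the identity, every element's inverse is in H, and H is closed under ·: it is a subgroup.

Yes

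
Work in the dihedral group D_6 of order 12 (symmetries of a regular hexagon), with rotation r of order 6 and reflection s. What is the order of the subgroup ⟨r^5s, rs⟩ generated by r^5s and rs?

6

|⟨r^5s⟩| = 2 and |⟨rs⟩| = 2, so |H| is a multiple of lcm(2, 2) = 2 and divides |G| = 12.
Closing under the operation: H = {e, r^2, r^4, rs, r^3s, r^5s}, so |H| = 6.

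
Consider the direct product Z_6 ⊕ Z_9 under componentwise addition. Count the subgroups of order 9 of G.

4

|G| = 54 and 9 | 54, so subgroups of order 9 are possible by Lagrange.
The subgroups of order 9 are: {(0,0), (0,1), (0,2), (0,3), (0,4), (0,5), (0,6), (0,7), (0,8)}; {(0,0), (0,3), (0,6), (2,0), (2,3), (2,6), (4,0), (4,3), (4,6)}; {(0,0), (0,3), (0,6), (2,1), (2,4), (2,7), (4,2), (4,5), (4,8)}; {(0,0), (0,3), (0,6), (2,2), (2,5), (2,8), (4,1), (4,4), (4,7)}.
So G has 4 subgroups of order 9.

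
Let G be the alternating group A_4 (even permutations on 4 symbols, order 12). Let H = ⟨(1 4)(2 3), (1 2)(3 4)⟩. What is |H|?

4

|⟨(1 4)(2 3)⟩| = 2 and |⟨(1 2)(3 4)⟩| = 2, so |H| is a multiple of lcm(2, 2) = 2 and divides |G| = 12.
Closing under the operation: H = {e, (1 2)(3 4), (1 3)(2 4), (1 4)(2 3)}, so |H| = 4.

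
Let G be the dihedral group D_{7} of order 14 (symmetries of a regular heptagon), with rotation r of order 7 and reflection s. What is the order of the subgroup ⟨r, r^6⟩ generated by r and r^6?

7

|⟨r⟩| = 7 and |⟨r^6⟩| = 7, so |H| is a multiple of lcm(7, 7) = 7 and divides |G| = 14.
Closing under the operation: H = {e, r, r^2, r^3, r^4, r^5, r^6}, so |H| = 7.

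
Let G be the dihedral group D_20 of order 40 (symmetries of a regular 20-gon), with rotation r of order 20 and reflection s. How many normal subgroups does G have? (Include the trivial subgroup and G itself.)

G has 48 subgroups. Checking conjugation-invariance by order — order 1: 1/1 normal; order 2: 1/21 normal; order 4: 1/11 normal; order 5: 1/1 normal; order 8: 0/5 normal; order 10: 1/5 normal; order 20: 3/3 normal; order 40: 1/1 normal.
Total normal subgroups: 9.

9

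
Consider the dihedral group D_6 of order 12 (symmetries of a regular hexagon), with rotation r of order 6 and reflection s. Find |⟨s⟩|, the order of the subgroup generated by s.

Computing powers of s: the smallest k with (s)^k = e is k = 2.

2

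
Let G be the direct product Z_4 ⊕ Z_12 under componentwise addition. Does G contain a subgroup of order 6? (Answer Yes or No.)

6 | 48. A subgroup of order 6 is {(0,0), (0,2), (0,4), (0,6), (0,8), (0,10)}.

Yes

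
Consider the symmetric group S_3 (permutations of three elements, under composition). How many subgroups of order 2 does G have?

|G| = 6 and 2 | 6, so subgroups of order 2 are possible by Lagrange.
The subgroups of order 2 are: {e, (1 2)}; {e, (1 3)}; {e, (2 3)}.
So G has 3 subgroups of order 2.

3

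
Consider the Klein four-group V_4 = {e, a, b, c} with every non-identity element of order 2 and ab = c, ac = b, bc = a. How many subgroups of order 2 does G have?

|G| = 4 and 2 | 4, so subgroups of order 2 are possible by Lagrange.
The subgroups of order 2 are: {e, a}; {e, b}; {e, c}.
So G has 3 subgroups of order 2.

3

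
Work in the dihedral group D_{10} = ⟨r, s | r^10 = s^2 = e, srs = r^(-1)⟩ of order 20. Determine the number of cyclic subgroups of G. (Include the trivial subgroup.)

14

Each element a generates a cyclic subgroup ⟨a⟩; distinct elements may generate the same one (a cyclic group of order d has φ(d) generators).
Cyclic subgroups by order — order 1: 1; order 2: 11; order 5: 1; order 10: 1.
Total: 14.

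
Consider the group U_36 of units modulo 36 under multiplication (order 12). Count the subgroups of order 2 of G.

3

|G| = 12 and 2 | 12, so subgroups of order 2 are possible by Lagrange.
The subgroups of order 2 are: {1, 17}; {1, 19}; {1, 35}.
So G has 3 subgroups of order 2.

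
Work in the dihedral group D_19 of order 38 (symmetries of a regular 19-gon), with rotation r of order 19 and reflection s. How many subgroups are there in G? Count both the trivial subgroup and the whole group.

|G| = 38, so by Lagrange every subgroup order divides 38. Divisors: 1, 2, 19, 38.
Subgroups by order — order 1: 1; order 2: 19; order 19: 1; order 38: 1.
Total: 1 + 19 + 1 + 1 = 22.

22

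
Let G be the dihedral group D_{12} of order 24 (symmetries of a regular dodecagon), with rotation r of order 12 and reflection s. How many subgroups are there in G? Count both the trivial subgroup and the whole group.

|G| = 24, so by Lagrange every subgroup order divides 24. Divisors: 1, 2, 3, 4, 6, 8, 12, 24.
Subgroups by order — order 1: 1; order 2: 13; order 3: 1; order 4: 7; order 6: 5; order 8: 3; order 12: 3; order 24: 1.
Total: 1 + 13 + 1 + 7 + 5 + 3 + 3 + 1 = 34.

34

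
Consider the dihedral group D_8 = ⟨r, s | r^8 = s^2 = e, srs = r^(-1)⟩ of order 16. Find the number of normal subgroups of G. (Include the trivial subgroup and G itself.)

G has 19 subgroups. Checking conjugation-invariance by order — order 1: 1/1 normal; order 2: 1/9 normal; order 4: 1/5 normal; order 8: 3/3 normal; order 16: 1/1 normal.
Total normal subgroups: 7.

7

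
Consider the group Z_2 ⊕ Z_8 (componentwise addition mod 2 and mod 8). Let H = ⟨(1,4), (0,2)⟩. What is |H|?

8

|⟨(1,4)⟩| = 2 and |⟨(0,2)⟩| = 4, so |H| is a multiple of lcm(2, 4) = 4 and divides |G| = 16.
Closing under the operation: H = {(0,0), (0,2), (0,4), (0,6), (1,0), (1,2), (1,4), (1,6)}, so |H| = 8.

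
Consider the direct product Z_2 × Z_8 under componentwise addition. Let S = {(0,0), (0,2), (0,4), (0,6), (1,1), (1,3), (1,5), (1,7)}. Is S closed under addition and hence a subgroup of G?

Yes

|S| = 8 divides |G| = 16, consistent with Lagrange.
S contains the identity, every element's inverse is in S, and S is closed under +: it is a subgroup.
In fact S = ⟨(1,5)⟩.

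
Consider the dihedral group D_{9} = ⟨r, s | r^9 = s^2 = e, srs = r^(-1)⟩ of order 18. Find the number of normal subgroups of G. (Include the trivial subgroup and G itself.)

G has 16 subgroups. Checking conjugation-invariance by order — order 1: 1/1 normal; order 2: 0/9 normal; order 3: 1/1 normal; order 6: 0/3 normal; order 9: 1/1 normal; order 18: 1/1 normal.
Total normal subgroups: 4.

4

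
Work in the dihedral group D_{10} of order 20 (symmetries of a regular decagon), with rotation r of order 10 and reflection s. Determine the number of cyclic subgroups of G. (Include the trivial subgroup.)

14

Each element a generates a cyclic subgroup ⟨a⟩; distinct elements may generate the same one (a cyclic group of order d has φ(d) generators).
Cyclic subgroups by order — order 1: 1; order 2: 11; order 5: 1; order 10: 1.
Total: 14.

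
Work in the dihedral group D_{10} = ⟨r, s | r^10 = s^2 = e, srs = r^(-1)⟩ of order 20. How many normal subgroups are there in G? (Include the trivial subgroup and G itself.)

7

G has 22 subgroups. Checking conjugation-invariance by order — order 1: 1/1 normal; order 2: 1/11 normal; order 4: 0/5 normal; order 5: 1/1 normal; order 10: 3/3 normal; order 20: 1/1 normal.
Total normal subgroups: 7.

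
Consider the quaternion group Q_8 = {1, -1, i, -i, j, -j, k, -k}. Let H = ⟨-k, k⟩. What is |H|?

|⟨-k⟩| = 4 and |⟨k⟩| = 4, so |H| is a multiple of lcm(4, 4) = 4 and divides |G| = 8.
Closing under the operation: H = {1, -1, k, -k}, so |H| = 4.

4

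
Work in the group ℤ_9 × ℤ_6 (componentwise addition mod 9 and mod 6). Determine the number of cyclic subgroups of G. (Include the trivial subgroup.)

16

Group the elements of G by the cyclic subgroup they generate; each cyclic subgroup of order d accounts for φ(d) elements.
Cyclic subgroups by order — order 1: 1; order 2: 1; order 3: 4; order 6: 4; order 9: 3; order 18: 3.
Total: 16.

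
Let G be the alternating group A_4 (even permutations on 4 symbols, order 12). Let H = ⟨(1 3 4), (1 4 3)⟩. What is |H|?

3

|⟨(1 3 4)⟩| = 3 and |⟨(1 4 3)⟩| = 3, so |H| is a multiple of lcm(3, 3) = 3 and divides |G| = 12.
Closing under the operation: H = {e, (1 3 4), (1 4 3)}, so |H| = 3.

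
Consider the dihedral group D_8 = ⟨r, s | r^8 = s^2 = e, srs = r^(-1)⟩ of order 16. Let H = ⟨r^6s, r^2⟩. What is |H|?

|⟨r^6s⟩| = 2 and |⟨r^2⟩| = 4, so |H| is a multiple of lcm(2, 4) = 4 and divides |G| = 16.
Closing under the operation: H = {e, r^2, r^4, r^6, s, r^2s, r^4s, r^6s}, so |H| = 8.

8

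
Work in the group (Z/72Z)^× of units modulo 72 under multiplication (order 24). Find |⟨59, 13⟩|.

12

|⟨59⟩| = 6 and |⟨13⟩| = 6, so |H| is a multiple of lcm(6, 6) = 6 and divides |G| = 24.
Closing under the operation: H = {1, 11, 13, 23, 25, 35, 37, 47, 49, 59, 61, 71}, so |H| = 12.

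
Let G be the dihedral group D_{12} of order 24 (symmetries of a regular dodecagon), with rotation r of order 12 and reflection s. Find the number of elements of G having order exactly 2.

Enumerating element orders in G gives 13 elements of order 2.

13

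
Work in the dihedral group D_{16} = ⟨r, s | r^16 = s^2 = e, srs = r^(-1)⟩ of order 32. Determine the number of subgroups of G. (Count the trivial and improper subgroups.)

36

|G| = 32, so by Lagrange every subgroup order divides 32. Divisors: 1, 2, 4, 8, 16, 32.
Subgroups by order — order 1: 1; order 2: 17; order 4: 9; order 8: 5; order 16: 3; order 32: 1.
Total: 1 + 17 + 9 + 5 + 3 + 1 = 36.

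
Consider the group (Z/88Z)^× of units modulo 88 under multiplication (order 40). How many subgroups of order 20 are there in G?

|G| = 40 and 20 | 40, so subgroups of order 20 are possible by Lagrange.
The subgroups of order 20 are: {1, 9, 13, 15, 19, 21, 23, 25, 29, 31, 35, 43, 47, 49, 51, 61, 71, 81, 83, 85}; {1, 5, 9, 13, 17, 21, 25, 29, 37, 41, 45, 49, 53, 57, 61, 65, 69, 73, 81, 85}; {1, 3, 7, 9, 13, 21, 25, 27, 29, 39, 49, 59, 61, 63, 67, 75, 79, 81, 85, 87}; {1, 7, 9, 15, 17, 23, 25, 31, 39, 41, 47, 49, 57, 63, 65, 71, 73, 79, 81, 87}; … (7 in all).
So G has 7 subgroups of order 20.

7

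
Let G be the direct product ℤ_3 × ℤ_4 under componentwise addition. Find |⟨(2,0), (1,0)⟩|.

3

|⟨(2,0)⟩| = 3 and |⟨(1,0)⟩| = 3, so |H| is a multiple of lcm(3, 3) = 3 and divides |G| = 12.
Closing under the operation: H = {(0,0), (1,0), (2,0)}, so |H| = 3.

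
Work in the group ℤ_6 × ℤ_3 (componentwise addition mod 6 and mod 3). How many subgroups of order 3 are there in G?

4

|G| = 18 and 3 | 18, so subgroups of order 3 are possible by Lagrange.
The subgroups of order 3 are: {(0,0), (0,1), (0,2)}; {(0,0), (2,0), (4,0)}; {(0,0), (2,1), (4,2)}; {(0,0), (2,2), (4,1)}.
So G has 4 subgroups of order 3.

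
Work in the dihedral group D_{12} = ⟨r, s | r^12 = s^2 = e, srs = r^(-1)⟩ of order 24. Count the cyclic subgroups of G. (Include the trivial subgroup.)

Each element a generates a cyclic subgroup ⟨a⟩; distinct elements may generate the same one (a cyclic group of order d has φ(d) generators).
Cyclic subgroups by order — order 1: 1; order 2: 13; order 3: 1; order 4: 1; order 6: 1; order 12: 1.
Total: 18.

18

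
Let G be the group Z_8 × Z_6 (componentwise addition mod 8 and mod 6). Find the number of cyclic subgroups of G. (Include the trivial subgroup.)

16

Each element a generates a cyclic subgroup ⟨a⟩; distinct elements may generate the same one (a cyclic group of order d has φ(d) generators).
Cyclic subgroups by order — order 1: 1; order 2: 3; order 3: 1; order 4: 2; order 6: 3; order 8: 2; order 12: 2; order 24: 2.
Total: 16.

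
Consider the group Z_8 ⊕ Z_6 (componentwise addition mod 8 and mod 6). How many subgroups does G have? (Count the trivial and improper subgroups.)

22

|G| = 48, so by Lagrange every subgroup order divides 48. Divisors: 1, 2, 3, 4, 6, 8, 12, 16, 24, 48.
Subgroups by order — order 1: 1; order 2: 3; order 3: 1; order 4: 3; order 6: 3; order 8: 3; order 12: 3; order 16: 1; order 24: 3; order 48: 1.
Total: 1 + 3 + 1 + 3 + 3 + 3 + 3 + 1 + 3 + 1 = 22.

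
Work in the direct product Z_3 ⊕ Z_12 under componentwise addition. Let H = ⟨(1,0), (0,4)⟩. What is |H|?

|⟨(1,0)⟩| = 3 and |⟨(0,4)⟩| = 3, so |H| is a multiple of lcm(3, 3) = 3 and divides |G| = 36.
Closing under the operation: H = {(0,0), (0,4), (0,8), (1,0), (1,4), (1,8), (2,0), (2,4), (2,8)}, so |H| = 9.

9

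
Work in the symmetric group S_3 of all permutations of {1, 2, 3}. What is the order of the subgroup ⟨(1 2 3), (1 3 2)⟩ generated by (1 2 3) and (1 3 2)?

3

|⟨(1 2 3)⟩| = 3 and |⟨(1 3 2)⟩| = 3, so |H| is a multiple of lcm(3, 3) = 3 and divides |G| = 6.
Closing under the operation: H = {e, (1 2 3), (1 3 2)}, so |H| = 3.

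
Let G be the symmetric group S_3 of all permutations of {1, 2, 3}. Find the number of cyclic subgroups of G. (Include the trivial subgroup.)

A cyclic subgroup of order d is generated by each of its φ(d) elements of order d, so the cyclic subgroups of order d number (#elements of order d)/φ(d).
Cyclic subgroups by order — order 1: 1; order 2: 3; order 3: 1.
Total: 5.

5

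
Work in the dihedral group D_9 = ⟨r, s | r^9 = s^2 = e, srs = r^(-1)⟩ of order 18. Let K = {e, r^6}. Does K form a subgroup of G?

r^6 ∈ K but its inverse r^3 ∉ K, so K is not a subgroup.

No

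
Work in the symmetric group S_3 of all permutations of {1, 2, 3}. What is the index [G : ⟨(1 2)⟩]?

|⟨(1 2)⟩| = 2 and |G| = 6.
By Lagrange, [G : H] = |G|/|H| = 6/2 = 3.

3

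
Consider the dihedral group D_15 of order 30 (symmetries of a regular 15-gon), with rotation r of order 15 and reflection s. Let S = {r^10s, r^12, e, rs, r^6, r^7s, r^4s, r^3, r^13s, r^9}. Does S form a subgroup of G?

Yes

|S| = 10 divides |G| = 30, consistent with Lagrange.
S contains the identity, every element's inverse is in S, and S is closed under ·: it is a subgroup.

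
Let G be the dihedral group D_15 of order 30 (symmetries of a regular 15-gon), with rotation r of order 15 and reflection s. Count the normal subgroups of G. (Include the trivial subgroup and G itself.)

5

G has 28 subgroups. Checking conjugation-invariance by order — order 1: 1/1 normal; order 2: 0/15 normal; order 3: 1/1 normal; order 5: 1/1 normal; order 6: 0/5 normal; order 10: 0/3 normal; order 15: 1/1 normal; order 30: 1/1 normal.
Total normal subgroups: 5.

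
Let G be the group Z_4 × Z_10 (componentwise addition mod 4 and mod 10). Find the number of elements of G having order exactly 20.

An element (a,b) has order lcm(ord(a), ord(b)); count pairs with lcm equal to 20.
Enumerating gives 16 such elements.

16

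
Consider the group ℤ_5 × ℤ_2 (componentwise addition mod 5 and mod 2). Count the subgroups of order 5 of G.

1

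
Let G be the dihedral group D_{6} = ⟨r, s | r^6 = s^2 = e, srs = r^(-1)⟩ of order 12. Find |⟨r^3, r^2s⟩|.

4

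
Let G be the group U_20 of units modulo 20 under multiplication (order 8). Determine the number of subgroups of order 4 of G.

3

|G| = 8 and 4 | 8, so subgroups of order 4 are possible by Lagrange.
The subgroups of order 4 are: {1, 9, 11, 19}; {1, 9, 13, 17}; {1, 3, 7, 9}.
So G has 3 subgroups of order 4.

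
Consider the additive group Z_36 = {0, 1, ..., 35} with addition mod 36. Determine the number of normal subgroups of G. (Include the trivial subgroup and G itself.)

9

G is abelian, so every subgroup is normal.
G has 9 subgroups in total, hence 9 normal subgroups.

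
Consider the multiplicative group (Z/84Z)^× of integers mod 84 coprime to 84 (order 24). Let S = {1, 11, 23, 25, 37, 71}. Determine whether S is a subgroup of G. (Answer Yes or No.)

|S| = 6 divides |G| = 24, consistent with Lagrange.
S contains the identity, every element's inverse is in S, and S is closed under ·: it is a subgroup.
In fact S = ⟨23⟩.

Yes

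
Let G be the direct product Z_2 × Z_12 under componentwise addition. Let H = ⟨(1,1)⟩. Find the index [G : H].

|⟨(1,1)⟩| = 12 and |G| = 24.
By Lagrange, [G : H] = |G|/|H| = 24/12 = 2.

2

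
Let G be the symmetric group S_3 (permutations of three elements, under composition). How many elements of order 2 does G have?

3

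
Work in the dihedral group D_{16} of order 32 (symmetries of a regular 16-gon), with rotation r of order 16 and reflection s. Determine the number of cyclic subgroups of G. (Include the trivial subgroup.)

21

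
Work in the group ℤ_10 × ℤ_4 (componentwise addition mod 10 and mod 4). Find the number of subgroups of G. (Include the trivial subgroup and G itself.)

16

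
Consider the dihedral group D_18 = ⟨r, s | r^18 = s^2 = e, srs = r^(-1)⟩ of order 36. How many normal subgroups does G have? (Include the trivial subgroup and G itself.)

G has 45 subgroups. Checking conjugation-invariance by order — order 1: 1/1 normal; order 2: 1/19 normal; order 3: 1/1 normal; order 4: 0/9 normal; order 6: 1/7 normal; order 9: 1/1 normal; order 12: 0/3 normal; order 18: 3/3 normal; order 36: 1/1 normal.
Total normal subgroups: 9.

9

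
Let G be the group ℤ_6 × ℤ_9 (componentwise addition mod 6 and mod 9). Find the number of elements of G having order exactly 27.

An element (a,b) has order lcm(ord(a), ord(b)); count pairs with lcm equal to 27.
Enumerating gives 0 such elements.

0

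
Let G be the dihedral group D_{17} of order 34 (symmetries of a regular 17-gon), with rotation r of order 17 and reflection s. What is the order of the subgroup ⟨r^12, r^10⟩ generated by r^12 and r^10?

|⟨r^12⟩| = 17 and |⟨r^10⟩| = 17, so |H| is a multiple of lcm(17, 17) = 17 and divides |G| = 34.
Closing under the operation: H = {e, r, r^2, r^3, r^4, r^5, r^6, r^7, r^8, r^9, r^10, r^11, r^12, r^13, r^14, r^15, r^16}, so |H| = 17.

17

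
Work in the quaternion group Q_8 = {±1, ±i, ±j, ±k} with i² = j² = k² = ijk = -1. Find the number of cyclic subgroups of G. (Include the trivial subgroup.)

Group the elements of G by the cyclic subgroup they generate; each cyclic subgroup of order d accounts for φ(d) elements.
Cyclic subgroups by order — order 1: 1; order 2: 1; order 4: 3.
Total: 5.

5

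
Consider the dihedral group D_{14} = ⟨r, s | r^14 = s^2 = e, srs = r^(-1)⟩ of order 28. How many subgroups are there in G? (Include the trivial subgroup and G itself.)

28

|G| = 28, so by Lagrange every subgroup order divides 28. Divisors: 1, 2, 4, 7, 14, 28.
Subgroups by order — order 1: 1; order 2: 15; order 4: 7; order 7: 1; order 14: 3; order 28: 1.
Total: 1 + 15 + 7 + 1 + 3 + 1 = 28.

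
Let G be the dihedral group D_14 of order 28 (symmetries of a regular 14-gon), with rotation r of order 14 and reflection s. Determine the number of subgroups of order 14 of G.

|G| = 28 and 14 | 28, so subgroups of order 14 are possible by Lagrange.
The subgroups of order 14 are: {e, r, r^2, r^3, r^4, r^5, r^6, r^7, r^8, r^9, r^10, r^11, r^12, r^13}; {e, r^2, r^4, r^6, r^8, r^10, r^12, s, r^2s, r^4s, r^6s, r^8s, r^10s, r^12s}; {e, r^2, r^4, r^6, r^8, r^10, r^12, rs, r^3s, r^5s, r^7s, r^9s, r^11s, r^13s}.
So G has 3 subgroups of order 14.

3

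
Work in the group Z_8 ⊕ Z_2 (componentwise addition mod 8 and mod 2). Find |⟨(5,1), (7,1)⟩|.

8

|⟨(5,1)⟩| = 8 and |⟨(7,1)⟩| = 8, so |H| is a multiple of lcm(8, 8) = 8 and divides |G| = 16.
Closing under the operation: H = {(0,0), (1,1), (2,0), (3,1), (4,0), (5,1), (6,0), (7,1)}, so |H| = 8.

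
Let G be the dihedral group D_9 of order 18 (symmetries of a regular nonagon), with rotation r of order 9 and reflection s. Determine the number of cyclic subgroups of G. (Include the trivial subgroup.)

12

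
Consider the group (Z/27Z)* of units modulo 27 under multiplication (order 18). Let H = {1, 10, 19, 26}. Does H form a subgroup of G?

|H| = 4 does not divide |G| = 18, so by Lagrange H is not a subgroup.

No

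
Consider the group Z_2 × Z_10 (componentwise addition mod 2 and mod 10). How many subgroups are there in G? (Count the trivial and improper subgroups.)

10

|G| = 20, so by Lagrange every subgroup order divides 20. Divisors: 1, 2, 4, 5, 10, 20.
Subgroups by order — order 1: 1; order 2: 3; order 4: 1; order 5: 1; order 10: 3; order 20: 1.
Total: 1 + 3 + 1 + 1 + 3 + 1 = 10.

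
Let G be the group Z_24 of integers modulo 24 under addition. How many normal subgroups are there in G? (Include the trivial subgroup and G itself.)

G is abelian, so every subgroup is normal.
G has 8 subgroups in total, hence 8 normal subgroups.

8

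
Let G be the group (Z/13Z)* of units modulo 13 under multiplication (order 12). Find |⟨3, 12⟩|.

6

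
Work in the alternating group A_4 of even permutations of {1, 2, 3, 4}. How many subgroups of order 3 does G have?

4

|G| = 12 and 3 | 12, so subgroups of order 3 are possible by Lagrange.
The subgroups of order 3 are: {e, (1 2 3), (1 3 2)}; {e, (1 2 4), (1 4 2)}; {e, (1 3 4), (1 4 3)}; {e, (2 3 4), (2 4 3)}.
So G has 4 subgroups of order 3.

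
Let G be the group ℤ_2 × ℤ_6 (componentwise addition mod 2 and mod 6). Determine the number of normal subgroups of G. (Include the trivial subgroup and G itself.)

10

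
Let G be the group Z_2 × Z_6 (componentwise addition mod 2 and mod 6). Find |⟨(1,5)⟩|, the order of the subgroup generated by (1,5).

6

The order of (1,5) in Z_2 × Z_6 is lcm(ord(1) in Z_2, ord(5) in Z_6).
ord(1) = 2 and ord(5) = 6, so |⟨(1,5)⟩| = lcm(2, 6) = 6.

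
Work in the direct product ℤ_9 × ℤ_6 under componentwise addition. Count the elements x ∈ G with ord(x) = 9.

18

An element (a,b) has order lcm(ord(a), ord(b)); count pairs with lcm equal to 9.
Enumerating gives 18 such elements.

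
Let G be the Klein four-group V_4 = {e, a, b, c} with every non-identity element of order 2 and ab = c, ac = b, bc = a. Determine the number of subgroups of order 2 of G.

|G| = 4 and 2 | 4, so subgroups of order 2 are possible by Lagrange.
The subgroups of order 2 are: {e, a}; {e, b}; {e, c}.
So G has 3 subgroups of order 2.

3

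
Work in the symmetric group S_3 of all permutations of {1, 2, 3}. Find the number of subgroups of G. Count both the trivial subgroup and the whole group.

|G| = 6, so by Lagrange every subgroup order divides 6. Divisors: 1, 2, 3, 6.
Subgroups by order — order 1: 1; order 2: 3; order 3: 1; order 6: 1.
Total: 1 + 3 + 1 + 1 = 6.

6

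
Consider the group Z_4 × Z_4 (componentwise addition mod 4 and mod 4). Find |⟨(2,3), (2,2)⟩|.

|⟨(2,3)⟩| = 4 and |⟨(2,2)⟩| = 2, so |H| is a multiple of lcm(4, 2) = 4 and divides |G| = 16.
Closing under the operation: H = {(0,0), (0,1), (0,2), (0,3), (2,0), (2,1), (2,2), (2,3)}, so |H| = 8.

8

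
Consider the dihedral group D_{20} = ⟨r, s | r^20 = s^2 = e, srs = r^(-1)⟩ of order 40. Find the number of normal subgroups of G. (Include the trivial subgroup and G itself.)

G has 48 subgroups. Checking conjugation-invariance by order — order 1: 1/1 normal; order 2: 1/21 normal; order 4: 1/11 normal; order 5: 1/1 normal; order 8: 0/5 normal; order 10: 1/5 normal; order 20: 3/3 normal; order 40: 1/1 normal.
Total normal subgroups: 9.

9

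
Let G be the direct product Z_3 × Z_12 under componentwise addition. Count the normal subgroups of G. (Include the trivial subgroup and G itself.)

18

G is abelian, so every subgroup is normal.
G has 18 subgroups in total, hence 18 normal subgroups.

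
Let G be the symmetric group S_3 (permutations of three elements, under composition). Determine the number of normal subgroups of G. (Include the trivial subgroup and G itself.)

G has 6 subgroups. Checking conjugation-invariance by order — order 1: 1/1 normal; order 2: 0/3 normal; order 3: 1/1 normal; order 6: 1/1 normal.
Total normal subgroups: 3.

3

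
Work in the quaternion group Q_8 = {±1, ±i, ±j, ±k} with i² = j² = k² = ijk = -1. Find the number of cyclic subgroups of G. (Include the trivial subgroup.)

5

Group the elements of G by the cyclic subgroup they generate; each cyclic subgroup of order d accounts for φ(d) elements.
Cyclic subgroups by order — order 1: 1; order 2: 1; order 4: 3.
Total: 5.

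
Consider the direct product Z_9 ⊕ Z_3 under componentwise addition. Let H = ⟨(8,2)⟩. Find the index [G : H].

|⟨(8,2)⟩| = 9 and |G| = 27.
By Lagrange, [G : H] = |G|/|H| = 27/9 = 3.

3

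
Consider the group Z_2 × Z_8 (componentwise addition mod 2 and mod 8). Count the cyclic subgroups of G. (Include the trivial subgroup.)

A cyclic subgroup of order d is generated by each of its φ(d) elements of order d, so the cyclic subgroups of order d number (#elements of order d)/φ(d).
Cyclic subgroups by order — order 1: 1; order 2: 3; order 4: 2; order 8: 2.
Total: 8.

8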